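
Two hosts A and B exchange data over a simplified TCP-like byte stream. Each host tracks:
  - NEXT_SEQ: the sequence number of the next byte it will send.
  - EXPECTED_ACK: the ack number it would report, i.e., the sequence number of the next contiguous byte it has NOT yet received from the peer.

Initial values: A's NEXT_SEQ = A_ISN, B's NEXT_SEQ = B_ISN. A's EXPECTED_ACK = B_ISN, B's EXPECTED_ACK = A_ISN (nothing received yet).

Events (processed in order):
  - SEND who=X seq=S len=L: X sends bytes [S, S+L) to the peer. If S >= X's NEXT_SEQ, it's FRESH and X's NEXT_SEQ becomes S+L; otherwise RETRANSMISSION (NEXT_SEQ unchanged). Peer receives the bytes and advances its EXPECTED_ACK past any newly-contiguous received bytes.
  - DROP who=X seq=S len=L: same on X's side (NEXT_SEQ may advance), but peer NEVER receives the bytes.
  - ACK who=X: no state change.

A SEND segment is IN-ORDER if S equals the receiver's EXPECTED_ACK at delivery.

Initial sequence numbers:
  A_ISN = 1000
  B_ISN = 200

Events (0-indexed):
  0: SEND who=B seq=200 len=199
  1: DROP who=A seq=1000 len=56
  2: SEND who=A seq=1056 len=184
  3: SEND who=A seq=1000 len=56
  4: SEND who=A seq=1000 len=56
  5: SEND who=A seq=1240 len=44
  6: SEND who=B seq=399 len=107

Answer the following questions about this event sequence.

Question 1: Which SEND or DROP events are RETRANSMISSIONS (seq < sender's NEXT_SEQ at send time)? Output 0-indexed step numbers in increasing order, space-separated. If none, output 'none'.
Answer: 3 4

Derivation:
Step 0: SEND seq=200 -> fresh
Step 1: DROP seq=1000 -> fresh
Step 2: SEND seq=1056 -> fresh
Step 3: SEND seq=1000 -> retransmit
Step 4: SEND seq=1000 -> retransmit
Step 5: SEND seq=1240 -> fresh
Step 6: SEND seq=399 -> fresh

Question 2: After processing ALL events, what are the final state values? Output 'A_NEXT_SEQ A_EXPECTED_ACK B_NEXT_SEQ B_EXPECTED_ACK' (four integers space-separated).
Answer: 1284 506 506 1284

Derivation:
After event 0: A_seq=1000 A_ack=399 B_seq=399 B_ack=1000
After event 1: A_seq=1056 A_ack=399 B_seq=399 B_ack=1000
After event 2: A_seq=1240 A_ack=399 B_seq=399 B_ack=1000
After event 3: A_seq=1240 A_ack=399 B_seq=399 B_ack=1240
After event 4: A_seq=1240 A_ack=399 B_seq=399 B_ack=1240
After event 5: A_seq=1284 A_ack=399 B_seq=399 B_ack=1284
After event 6: A_seq=1284 A_ack=506 B_seq=506 B_ack=1284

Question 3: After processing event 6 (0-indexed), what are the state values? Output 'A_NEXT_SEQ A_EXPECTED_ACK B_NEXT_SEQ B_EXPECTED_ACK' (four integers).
After event 0: A_seq=1000 A_ack=399 B_seq=399 B_ack=1000
After event 1: A_seq=1056 A_ack=399 B_seq=399 B_ack=1000
After event 2: A_seq=1240 A_ack=399 B_seq=399 B_ack=1000
After event 3: A_seq=1240 A_ack=399 B_seq=399 B_ack=1240
After event 4: A_seq=1240 A_ack=399 B_seq=399 B_ack=1240
After event 5: A_seq=1284 A_ack=399 B_seq=399 B_ack=1284
After event 6: A_seq=1284 A_ack=506 B_seq=506 B_ack=1284

1284 506 506 1284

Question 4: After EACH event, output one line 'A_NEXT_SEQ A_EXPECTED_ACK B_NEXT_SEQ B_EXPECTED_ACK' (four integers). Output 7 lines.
1000 399 399 1000
1056 399 399 1000
1240 399 399 1000
1240 399 399 1240
1240 399 399 1240
1284 399 399 1284
1284 506 506 1284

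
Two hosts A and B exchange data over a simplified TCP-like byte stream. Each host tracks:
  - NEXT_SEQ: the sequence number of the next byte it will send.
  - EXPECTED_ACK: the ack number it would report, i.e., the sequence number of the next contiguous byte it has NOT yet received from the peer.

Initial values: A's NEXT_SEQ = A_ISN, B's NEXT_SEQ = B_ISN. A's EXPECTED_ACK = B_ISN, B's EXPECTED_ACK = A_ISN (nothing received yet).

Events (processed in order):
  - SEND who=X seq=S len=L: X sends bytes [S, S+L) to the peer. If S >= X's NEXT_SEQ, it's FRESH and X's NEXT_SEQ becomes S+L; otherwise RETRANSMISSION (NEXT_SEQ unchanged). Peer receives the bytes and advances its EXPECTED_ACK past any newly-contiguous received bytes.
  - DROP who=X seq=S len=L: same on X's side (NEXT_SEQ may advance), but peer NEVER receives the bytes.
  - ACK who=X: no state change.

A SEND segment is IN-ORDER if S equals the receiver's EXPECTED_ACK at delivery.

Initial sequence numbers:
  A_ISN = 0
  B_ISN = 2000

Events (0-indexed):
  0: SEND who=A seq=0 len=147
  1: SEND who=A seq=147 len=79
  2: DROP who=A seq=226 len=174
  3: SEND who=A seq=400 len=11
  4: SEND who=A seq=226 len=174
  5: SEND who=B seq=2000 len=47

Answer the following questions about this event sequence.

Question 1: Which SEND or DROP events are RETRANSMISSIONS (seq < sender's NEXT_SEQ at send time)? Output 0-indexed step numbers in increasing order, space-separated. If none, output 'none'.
Answer: 4

Derivation:
Step 0: SEND seq=0 -> fresh
Step 1: SEND seq=147 -> fresh
Step 2: DROP seq=226 -> fresh
Step 3: SEND seq=400 -> fresh
Step 4: SEND seq=226 -> retransmit
Step 5: SEND seq=2000 -> fresh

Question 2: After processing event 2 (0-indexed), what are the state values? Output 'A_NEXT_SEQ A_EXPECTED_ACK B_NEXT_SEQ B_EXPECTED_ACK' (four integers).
After event 0: A_seq=147 A_ack=2000 B_seq=2000 B_ack=147
After event 1: A_seq=226 A_ack=2000 B_seq=2000 B_ack=226
After event 2: A_seq=400 A_ack=2000 B_seq=2000 B_ack=226

400 2000 2000 226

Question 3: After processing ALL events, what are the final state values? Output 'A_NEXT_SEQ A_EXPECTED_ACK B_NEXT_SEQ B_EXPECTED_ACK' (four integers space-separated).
After event 0: A_seq=147 A_ack=2000 B_seq=2000 B_ack=147
After event 1: A_seq=226 A_ack=2000 B_seq=2000 B_ack=226
After event 2: A_seq=400 A_ack=2000 B_seq=2000 B_ack=226
After event 3: A_seq=411 A_ack=2000 B_seq=2000 B_ack=226
After event 4: A_seq=411 A_ack=2000 B_seq=2000 B_ack=411
After event 5: A_seq=411 A_ack=2047 B_seq=2047 B_ack=411

Answer: 411 2047 2047 411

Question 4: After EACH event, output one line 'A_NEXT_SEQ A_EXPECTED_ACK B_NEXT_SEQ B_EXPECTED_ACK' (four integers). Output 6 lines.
147 2000 2000 147
226 2000 2000 226
400 2000 2000 226
411 2000 2000 226
411 2000 2000 411
411 2047 2047 411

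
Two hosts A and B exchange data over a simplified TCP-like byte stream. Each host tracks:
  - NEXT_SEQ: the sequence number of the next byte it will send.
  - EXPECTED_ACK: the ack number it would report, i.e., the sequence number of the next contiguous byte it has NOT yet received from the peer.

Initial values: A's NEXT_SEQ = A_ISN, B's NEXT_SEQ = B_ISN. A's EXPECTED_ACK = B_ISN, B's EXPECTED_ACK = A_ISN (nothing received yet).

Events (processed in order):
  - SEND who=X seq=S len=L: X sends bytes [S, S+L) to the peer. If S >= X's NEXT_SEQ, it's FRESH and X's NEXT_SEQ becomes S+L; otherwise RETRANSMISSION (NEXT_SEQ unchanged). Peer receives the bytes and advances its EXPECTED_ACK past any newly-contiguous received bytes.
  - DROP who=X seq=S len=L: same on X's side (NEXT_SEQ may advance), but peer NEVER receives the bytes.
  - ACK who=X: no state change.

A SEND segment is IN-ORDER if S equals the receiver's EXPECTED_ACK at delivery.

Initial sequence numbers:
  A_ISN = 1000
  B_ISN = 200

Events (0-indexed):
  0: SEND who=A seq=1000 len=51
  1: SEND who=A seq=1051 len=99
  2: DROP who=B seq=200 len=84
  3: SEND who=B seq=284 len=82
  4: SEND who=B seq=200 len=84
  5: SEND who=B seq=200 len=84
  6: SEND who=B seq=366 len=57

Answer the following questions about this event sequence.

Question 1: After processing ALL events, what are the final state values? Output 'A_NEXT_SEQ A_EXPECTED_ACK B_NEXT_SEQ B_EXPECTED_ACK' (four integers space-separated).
After event 0: A_seq=1051 A_ack=200 B_seq=200 B_ack=1051
After event 1: A_seq=1150 A_ack=200 B_seq=200 B_ack=1150
After event 2: A_seq=1150 A_ack=200 B_seq=284 B_ack=1150
After event 3: A_seq=1150 A_ack=200 B_seq=366 B_ack=1150
After event 4: A_seq=1150 A_ack=366 B_seq=366 B_ack=1150
After event 5: A_seq=1150 A_ack=366 B_seq=366 B_ack=1150
After event 6: A_seq=1150 A_ack=423 B_seq=423 B_ack=1150

Answer: 1150 423 423 1150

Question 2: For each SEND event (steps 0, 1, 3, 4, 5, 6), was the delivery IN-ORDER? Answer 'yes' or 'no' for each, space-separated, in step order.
Answer: yes yes no yes no yes

Derivation:
Step 0: SEND seq=1000 -> in-order
Step 1: SEND seq=1051 -> in-order
Step 3: SEND seq=284 -> out-of-order
Step 4: SEND seq=200 -> in-order
Step 5: SEND seq=200 -> out-of-order
Step 6: SEND seq=366 -> in-order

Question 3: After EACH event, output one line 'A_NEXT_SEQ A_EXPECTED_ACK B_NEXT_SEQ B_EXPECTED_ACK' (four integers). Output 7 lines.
1051 200 200 1051
1150 200 200 1150
1150 200 284 1150
1150 200 366 1150
1150 366 366 1150
1150 366 366 1150
1150 423 423 1150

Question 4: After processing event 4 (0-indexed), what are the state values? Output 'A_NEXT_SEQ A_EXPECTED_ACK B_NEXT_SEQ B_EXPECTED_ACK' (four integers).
After event 0: A_seq=1051 A_ack=200 B_seq=200 B_ack=1051
After event 1: A_seq=1150 A_ack=200 B_seq=200 B_ack=1150
After event 2: A_seq=1150 A_ack=200 B_seq=284 B_ack=1150
After event 3: A_seq=1150 A_ack=200 B_seq=366 B_ack=1150
After event 4: A_seq=1150 A_ack=366 B_seq=366 B_ack=1150

1150 366 366 1150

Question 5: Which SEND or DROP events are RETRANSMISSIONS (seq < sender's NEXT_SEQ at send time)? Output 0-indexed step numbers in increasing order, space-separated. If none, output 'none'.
Step 0: SEND seq=1000 -> fresh
Step 1: SEND seq=1051 -> fresh
Step 2: DROP seq=200 -> fresh
Step 3: SEND seq=284 -> fresh
Step 4: SEND seq=200 -> retransmit
Step 5: SEND seq=200 -> retransmit
Step 6: SEND seq=366 -> fresh

Answer: 4 5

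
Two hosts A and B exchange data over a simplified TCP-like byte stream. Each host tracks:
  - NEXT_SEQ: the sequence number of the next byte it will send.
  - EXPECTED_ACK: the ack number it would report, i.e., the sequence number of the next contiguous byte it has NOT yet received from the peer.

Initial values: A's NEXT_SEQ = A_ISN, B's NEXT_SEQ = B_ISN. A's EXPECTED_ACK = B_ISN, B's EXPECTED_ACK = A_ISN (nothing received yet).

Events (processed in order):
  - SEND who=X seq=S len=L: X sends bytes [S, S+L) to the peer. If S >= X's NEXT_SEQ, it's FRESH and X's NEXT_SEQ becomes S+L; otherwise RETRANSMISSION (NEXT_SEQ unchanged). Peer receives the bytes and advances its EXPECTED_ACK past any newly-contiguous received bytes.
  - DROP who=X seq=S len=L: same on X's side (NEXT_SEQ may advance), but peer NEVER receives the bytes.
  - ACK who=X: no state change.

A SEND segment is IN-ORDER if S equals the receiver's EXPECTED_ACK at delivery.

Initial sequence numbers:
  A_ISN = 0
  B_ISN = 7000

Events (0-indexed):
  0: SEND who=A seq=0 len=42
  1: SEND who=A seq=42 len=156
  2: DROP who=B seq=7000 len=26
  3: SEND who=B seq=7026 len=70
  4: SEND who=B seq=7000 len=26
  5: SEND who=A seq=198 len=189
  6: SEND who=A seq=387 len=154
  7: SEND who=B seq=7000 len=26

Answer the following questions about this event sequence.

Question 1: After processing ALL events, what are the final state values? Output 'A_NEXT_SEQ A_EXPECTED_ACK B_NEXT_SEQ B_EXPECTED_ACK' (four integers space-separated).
Answer: 541 7096 7096 541

Derivation:
After event 0: A_seq=42 A_ack=7000 B_seq=7000 B_ack=42
After event 1: A_seq=198 A_ack=7000 B_seq=7000 B_ack=198
After event 2: A_seq=198 A_ack=7000 B_seq=7026 B_ack=198
After event 3: A_seq=198 A_ack=7000 B_seq=7096 B_ack=198
After event 4: A_seq=198 A_ack=7096 B_seq=7096 B_ack=198
After event 5: A_seq=387 A_ack=7096 B_seq=7096 B_ack=387
After event 6: A_seq=541 A_ack=7096 B_seq=7096 B_ack=541
After event 7: A_seq=541 A_ack=7096 B_seq=7096 B_ack=541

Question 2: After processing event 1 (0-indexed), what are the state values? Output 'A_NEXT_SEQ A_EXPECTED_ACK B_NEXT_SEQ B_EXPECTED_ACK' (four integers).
After event 0: A_seq=42 A_ack=7000 B_seq=7000 B_ack=42
After event 1: A_seq=198 A_ack=7000 B_seq=7000 B_ack=198

198 7000 7000 198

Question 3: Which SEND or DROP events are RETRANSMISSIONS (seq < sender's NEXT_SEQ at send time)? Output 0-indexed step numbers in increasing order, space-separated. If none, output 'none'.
Answer: 4 7

Derivation:
Step 0: SEND seq=0 -> fresh
Step 1: SEND seq=42 -> fresh
Step 2: DROP seq=7000 -> fresh
Step 3: SEND seq=7026 -> fresh
Step 4: SEND seq=7000 -> retransmit
Step 5: SEND seq=198 -> fresh
Step 6: SEND seq=387 -> fresh
Step 7: SEND seq=7000 -> retransmit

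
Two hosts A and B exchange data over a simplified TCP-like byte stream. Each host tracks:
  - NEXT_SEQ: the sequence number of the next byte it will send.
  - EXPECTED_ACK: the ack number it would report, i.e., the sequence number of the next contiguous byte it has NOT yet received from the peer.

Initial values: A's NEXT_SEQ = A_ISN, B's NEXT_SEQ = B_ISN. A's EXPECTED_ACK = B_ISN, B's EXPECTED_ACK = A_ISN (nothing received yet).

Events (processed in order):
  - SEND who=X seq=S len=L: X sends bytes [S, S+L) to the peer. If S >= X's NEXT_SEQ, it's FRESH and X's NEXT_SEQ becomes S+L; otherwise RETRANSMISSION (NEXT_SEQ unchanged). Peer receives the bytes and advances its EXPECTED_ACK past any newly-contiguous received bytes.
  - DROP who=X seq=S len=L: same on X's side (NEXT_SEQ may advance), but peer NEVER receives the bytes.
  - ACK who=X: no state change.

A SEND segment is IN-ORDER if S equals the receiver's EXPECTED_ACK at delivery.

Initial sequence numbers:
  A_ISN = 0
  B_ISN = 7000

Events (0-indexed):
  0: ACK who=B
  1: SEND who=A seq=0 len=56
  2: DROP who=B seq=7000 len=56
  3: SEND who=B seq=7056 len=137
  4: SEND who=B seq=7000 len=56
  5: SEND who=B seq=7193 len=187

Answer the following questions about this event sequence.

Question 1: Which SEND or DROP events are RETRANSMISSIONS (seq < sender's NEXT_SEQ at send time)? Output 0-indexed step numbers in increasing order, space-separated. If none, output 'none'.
Step 1: SEND seq=0 -> fresh
Step 2: DROP seq=7000 -> fresh
Step 3: SEND seq=7056 -> fresh
Step 4: SEND seq=7000 -> retransmit
Step 5: SEND seq=7193 -> fresh

Answer: 4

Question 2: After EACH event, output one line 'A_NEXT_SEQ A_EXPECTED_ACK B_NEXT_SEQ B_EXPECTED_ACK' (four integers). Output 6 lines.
0 7000 7000 0
56 7000 7000 56
56 7000 7056 56
56 7000 7193 56
56 7193 7193 56
56 7380 7380 56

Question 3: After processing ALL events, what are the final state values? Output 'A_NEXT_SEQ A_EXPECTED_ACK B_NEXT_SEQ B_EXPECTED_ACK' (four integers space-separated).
After event 0: A_seq=0 A_ack=7000 B_seq=7000 B_ack=0
After event 1: A_seq=56 A_ack=7000 B_seq=7000 B_ack=56
After event 2: A_seq=56 A_ack=7000 B_seq=7056 B_ack=56
After event 3: A_seq=56 A_ack=7000 B_seq=7193 B_ack=56
After event 4: A_seq=56 A_ack=7193 B_seq=7193 B_ack=56
After event 5: A_seq=56 A_ack=7380 B_seq=7380 B_ack=56

Answer: 56 7380 7380 56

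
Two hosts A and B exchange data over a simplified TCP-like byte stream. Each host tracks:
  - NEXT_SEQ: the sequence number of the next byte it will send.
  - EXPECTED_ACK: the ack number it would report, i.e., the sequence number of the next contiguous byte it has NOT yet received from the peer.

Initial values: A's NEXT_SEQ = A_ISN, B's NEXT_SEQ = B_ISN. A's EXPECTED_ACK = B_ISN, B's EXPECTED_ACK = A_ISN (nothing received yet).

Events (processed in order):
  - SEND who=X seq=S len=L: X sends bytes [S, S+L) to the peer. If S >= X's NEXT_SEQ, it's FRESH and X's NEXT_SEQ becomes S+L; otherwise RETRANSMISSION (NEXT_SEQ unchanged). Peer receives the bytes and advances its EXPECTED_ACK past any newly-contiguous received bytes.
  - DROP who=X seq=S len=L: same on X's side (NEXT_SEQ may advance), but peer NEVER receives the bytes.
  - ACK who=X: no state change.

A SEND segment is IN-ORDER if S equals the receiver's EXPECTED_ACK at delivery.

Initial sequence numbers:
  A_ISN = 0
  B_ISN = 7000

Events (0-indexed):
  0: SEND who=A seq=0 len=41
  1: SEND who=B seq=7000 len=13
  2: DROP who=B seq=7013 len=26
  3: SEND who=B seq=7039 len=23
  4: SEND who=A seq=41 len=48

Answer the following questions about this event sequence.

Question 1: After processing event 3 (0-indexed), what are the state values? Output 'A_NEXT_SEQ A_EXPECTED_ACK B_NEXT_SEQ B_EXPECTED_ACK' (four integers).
After event 0: A_seq=41 A_ack=7000 B_seq=7000 B_ack=41
After event 1: A_seq=41 A_ack=7013 B_seq=7013 B_ack=41
After event 2: A_seq=41 A_ack=7013 B_seq=7039 B_ack=41
After event 3: A_seq=41 A_ack=7013 B_seq=7062 B_ack=41

41 7013 7062 41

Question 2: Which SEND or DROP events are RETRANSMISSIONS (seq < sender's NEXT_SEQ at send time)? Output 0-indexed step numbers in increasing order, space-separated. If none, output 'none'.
Answer: none

Derivation:
Step 0: SEND seq=0 -> fresh
Step 1: SEND seq=7000 -> fresh
Step 2: DROP seq=7013 -> fresh
Step 3: SEND seq=7039 -> fresh
Step 4: SEND seq=41 -> fresh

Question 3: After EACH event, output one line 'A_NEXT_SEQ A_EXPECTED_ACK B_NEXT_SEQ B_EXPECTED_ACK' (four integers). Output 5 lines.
41 7000 7000 41
41 7013 7013 41
41 7013 7039 41
41 7013 7062 41
89 7013 7062 89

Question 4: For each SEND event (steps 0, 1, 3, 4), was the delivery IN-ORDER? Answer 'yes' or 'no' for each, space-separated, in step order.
Step 0: SEND seq=0 -> in-order
Step 1: SEND seq=7000 -> in-order
Step 3: SEND seq=7039 -> out-of-order
Step 4: SEND seq=41 -> in-order

Answer: yes yes no yes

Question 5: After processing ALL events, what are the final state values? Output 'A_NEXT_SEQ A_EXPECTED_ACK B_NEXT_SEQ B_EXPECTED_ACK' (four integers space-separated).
After event 0: A_seq=41 A_ack=7000 B_seq=7000 B_ack=41
After event 1: A_seq=41 A_ack=7013 B_seq=7013 B_ack=41
After event 2: A_seq=41 A_ack=7013 B_seq=7039 B_ack=41
After event 3: A_seq=41 A_ack=7013 B_seq=7062 B_ack=41
After event 4: A_seq=89 A_ack=7013 B_seq=7062 B_ack=89

Answer: 89 7013 7062 89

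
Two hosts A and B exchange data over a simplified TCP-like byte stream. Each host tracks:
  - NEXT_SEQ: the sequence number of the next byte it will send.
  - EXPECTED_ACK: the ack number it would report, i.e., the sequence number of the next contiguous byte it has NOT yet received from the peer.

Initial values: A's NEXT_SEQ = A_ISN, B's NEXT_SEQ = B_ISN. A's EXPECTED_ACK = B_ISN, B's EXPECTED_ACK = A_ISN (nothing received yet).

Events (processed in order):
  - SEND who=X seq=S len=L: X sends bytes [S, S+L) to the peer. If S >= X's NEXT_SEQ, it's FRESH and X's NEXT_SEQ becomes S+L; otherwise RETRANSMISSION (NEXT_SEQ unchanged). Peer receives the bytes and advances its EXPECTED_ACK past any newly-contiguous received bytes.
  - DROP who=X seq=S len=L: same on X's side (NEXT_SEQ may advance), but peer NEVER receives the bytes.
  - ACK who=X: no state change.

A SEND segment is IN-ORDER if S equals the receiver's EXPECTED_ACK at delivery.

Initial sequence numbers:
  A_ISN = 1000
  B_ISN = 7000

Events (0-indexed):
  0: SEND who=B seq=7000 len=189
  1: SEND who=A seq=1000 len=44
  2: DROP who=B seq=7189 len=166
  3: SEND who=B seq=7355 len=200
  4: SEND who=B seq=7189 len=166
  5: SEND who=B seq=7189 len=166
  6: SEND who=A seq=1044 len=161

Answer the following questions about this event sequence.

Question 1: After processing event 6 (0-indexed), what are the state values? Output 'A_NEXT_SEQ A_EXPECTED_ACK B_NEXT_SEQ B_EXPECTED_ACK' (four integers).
After event 0: A_seq=1000 A_ack=7189 B_seq=7189 B_ack=1000
After event 1: A_seq=1044 A_ack=7189 B_seq=7189 B_ack=1044
After event 2: A_seq=1044 A_ack=7189 B_seq=7355 B_ack=1044
After event 3: A_seq=1044 A_ack=7189 B_seq=7555 B_ack=1044
After event 4: A_seq=1044 A_ack=7555 B_seq=7555 B_ack=1044
After event 5: A_seq=1044 A_ack=7555 B_seq=7555 B_ack=1044
After event 6: A_seq=1205 A_ack=7555 B_seq=7555 B_ack=1205

1205 7555 7555 1205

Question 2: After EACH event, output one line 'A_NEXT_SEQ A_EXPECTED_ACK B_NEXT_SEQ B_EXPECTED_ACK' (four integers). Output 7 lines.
1000 7189 7189 1000
1044 7189 7189 1044
1044 7189 7355 1044
1044 7189 7555 1044
1044 7555 7555 1044
1044 7555 7555 1044
1205 7555 7555 1205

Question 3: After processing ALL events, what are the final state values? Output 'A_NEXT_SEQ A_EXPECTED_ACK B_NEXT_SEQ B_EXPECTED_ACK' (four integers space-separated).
Answer: 1205 7555 7555 1205

Derivation:
After event 0: A_seq=1000 A_ack=7189 B_seq=7189 B_ack=1000
After event 1: A_seq=1044 A_ack=7189 B_seq=7189 B_ack=1044
After event 2: A_seq=1044 A_ack=7189 B_seq=7355 B_ack=1044
After event 3: A_seq=1044 A_ack=7189 B_seq=7555 B_ack=1044
After event 4: A_seq=1044 A_ack=7555 B_seq=7555 B_ack=1044
After event 5: A_seq=1044 A_ack=7555 B_seq=7555 B_ack=1044
After event 6: A_seq=1205 A_ack=7555 B_seq=7555 B_ack=1205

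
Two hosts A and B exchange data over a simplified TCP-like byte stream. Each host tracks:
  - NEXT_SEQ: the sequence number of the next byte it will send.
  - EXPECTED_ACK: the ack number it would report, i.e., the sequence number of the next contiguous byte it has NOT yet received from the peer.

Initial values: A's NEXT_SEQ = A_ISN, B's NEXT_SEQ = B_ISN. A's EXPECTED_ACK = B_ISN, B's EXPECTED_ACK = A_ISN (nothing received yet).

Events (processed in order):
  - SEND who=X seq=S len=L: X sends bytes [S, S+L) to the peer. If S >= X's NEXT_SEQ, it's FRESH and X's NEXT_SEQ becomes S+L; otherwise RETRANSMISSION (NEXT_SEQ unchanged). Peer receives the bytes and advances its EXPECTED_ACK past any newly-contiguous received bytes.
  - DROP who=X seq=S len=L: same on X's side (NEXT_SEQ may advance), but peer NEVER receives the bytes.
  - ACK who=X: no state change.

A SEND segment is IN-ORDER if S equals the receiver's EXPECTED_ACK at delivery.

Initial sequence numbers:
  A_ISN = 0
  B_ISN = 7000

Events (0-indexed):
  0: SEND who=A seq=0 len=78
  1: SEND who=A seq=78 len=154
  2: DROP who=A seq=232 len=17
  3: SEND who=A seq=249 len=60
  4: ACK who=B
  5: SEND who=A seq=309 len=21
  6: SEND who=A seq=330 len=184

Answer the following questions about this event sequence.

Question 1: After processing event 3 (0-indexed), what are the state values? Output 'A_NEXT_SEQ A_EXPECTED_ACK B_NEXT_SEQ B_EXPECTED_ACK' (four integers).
After event 0: A_seq=78 A_ack=7000 B_seq=7000 B_ack=78
After event 1: A_seq=232 A_ack=7000 B_seq=7000 B_ack=232
After event 2: A_seq=249 A_ack=7000 B_seq=7000 B_ack=232
After event 3: A_seq=309 A_ack=7000 B_seq=7000 B_ack=232

309 7000 7000 232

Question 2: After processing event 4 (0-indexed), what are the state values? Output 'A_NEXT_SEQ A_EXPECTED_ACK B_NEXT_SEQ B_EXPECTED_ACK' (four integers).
After event 0: A_seq=78 A_ack=7000 B_seq=7000 B_ack=78
After event 1: A_seq=232 A_ack=7000 B_seq=7000 B_ack=232
After event 2: A_seq=249 A_ack=7000 B_seq=7000 B_ack=232
After event 3: A_seq=309 A_ack=7000 B_seq=7000 B_ack=232
After event 4: A_seq=309 A_ack=7000 B_seq=7000 B_ack=232

309 7000 7000 232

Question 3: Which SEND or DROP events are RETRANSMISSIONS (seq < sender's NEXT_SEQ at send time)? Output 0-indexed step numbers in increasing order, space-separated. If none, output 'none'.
Step 0: SEND seq=0 -> fresh
Step 1: SEND seq=78 -> fresh
Step 2: DROP seq=232 -> fresh
Step 3: SEND seq=249 -> fresh
Step 5: SEND seq=309 -> fresh
Step 6: SEND seq=330 -> fresh

Answer: none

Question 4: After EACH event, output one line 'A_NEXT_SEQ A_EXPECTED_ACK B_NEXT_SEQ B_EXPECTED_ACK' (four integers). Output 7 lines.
78 7000 7000 78
232 7000 7000 232
249 7000 7000 232
309 7000 7000 232
309 7000 7000 232
330 7000 7000 232
514 7000 7000 232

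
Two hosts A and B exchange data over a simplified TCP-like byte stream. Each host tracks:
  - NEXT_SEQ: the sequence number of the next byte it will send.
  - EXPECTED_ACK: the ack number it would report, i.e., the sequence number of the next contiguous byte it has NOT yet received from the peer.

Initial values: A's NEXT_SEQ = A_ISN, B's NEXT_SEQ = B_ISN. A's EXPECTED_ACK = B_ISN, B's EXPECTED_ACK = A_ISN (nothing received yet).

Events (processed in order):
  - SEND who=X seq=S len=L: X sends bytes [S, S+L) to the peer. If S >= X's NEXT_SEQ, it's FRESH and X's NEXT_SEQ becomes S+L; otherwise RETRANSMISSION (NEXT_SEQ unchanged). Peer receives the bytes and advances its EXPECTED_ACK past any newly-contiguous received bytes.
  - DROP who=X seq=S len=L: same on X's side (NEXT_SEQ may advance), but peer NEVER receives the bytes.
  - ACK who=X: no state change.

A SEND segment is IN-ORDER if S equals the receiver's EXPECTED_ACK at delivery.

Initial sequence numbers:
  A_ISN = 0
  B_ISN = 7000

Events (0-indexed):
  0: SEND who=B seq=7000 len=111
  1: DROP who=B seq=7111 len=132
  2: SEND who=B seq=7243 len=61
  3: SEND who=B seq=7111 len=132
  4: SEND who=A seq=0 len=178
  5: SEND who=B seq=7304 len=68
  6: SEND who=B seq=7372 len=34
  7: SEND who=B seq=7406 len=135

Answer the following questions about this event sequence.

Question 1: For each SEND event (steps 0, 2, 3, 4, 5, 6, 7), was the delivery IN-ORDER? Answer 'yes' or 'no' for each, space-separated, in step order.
Answer: yes no yes yes yes yes yes

Derivation:
Step 0: SEND seq=7000 -> in-order
Step 2: SEND seq=7243 -> out-of-order
Step 3: SEND seq=7111 -> in-order
Step 4: SEND seq=0 -> in-order
Step 5: SEND seq=7304 -> in-order
Step 6: SEND seq=7372 -> in-order
Step 7: SEND seq=7406 -> in-order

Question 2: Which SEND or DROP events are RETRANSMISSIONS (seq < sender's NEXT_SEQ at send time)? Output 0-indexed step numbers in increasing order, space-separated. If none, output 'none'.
Answer: 3

Derivation:
Step 0: SEND seq=7000 -> fresh
Step 1: DROP seq=7111 -> fresh
Step 2: SEND seq=7243 -> fresh
Step 3: SEND seq=7111 -> retransmit
Step 4: SEND seq=0 -> fresh
Step 5: SEND seq=7304 -> fresh
Step 6: SEND seq=7372 -> fresh
Step 7: SEND seq=7406 -> fresh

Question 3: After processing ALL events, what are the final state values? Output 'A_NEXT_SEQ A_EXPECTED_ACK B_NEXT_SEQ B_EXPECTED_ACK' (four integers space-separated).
After event 0: A_seq=0 A_ack=7111 B_seq=7111 B_ack=0
After event 1: A_seq=0 A_ack=7111 B_seq=7243 B_ack=0
After event 2: A_seq=0 A_ack=7111 B_seq=7304 B_ack=0
After event 3: A_seq=0 A_ack=7304 B_seq=7304 B_ack=0
After event 4: A_seq=178 A_ack=7304 B_seq=7304 B_ack=178
After event 5: A_seq=178 A_ack=7372 B_seq=7372 B_ack=178
After event 6: A_seq=178 A_ack=7406 B_seq=7406 B_ack=178
After event 7: A_seq=178 A_ack=7541 B_seq=7541 B_ack=178

Answer: 178 7541 7541 178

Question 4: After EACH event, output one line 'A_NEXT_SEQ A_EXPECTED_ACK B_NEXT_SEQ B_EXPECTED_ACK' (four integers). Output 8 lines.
0 7111 7111 0
0 7111 7243 0
0 7111 7304 0
0 7304 7304 0
178 7304 7304 178
178 7372 7372 178
178 7406 7406 178
178 7541 7541 178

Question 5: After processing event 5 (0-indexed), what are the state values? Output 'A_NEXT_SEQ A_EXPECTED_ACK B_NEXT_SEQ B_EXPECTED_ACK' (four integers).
After event 0: A_seq=0 A_ack=7111 B_seq=7111 B_ack=0
After event 1: A_seq=0 A_ack=7111 B_seq=7243 B_ack=0
After event 2: A_seq=0 A_ack=7111 B_seq=7304 B_ack=0
After event 3: A_seq=0 A_ack=7304 B_seq=7304 B_ack=0
After event 4: A_seq=178 A_ack=7304 B_seq=7304 B_ack=178
After event 5: A_seq=178 A_ack=7372 B_seq=7372 B_ack=178

178 7372 7372 178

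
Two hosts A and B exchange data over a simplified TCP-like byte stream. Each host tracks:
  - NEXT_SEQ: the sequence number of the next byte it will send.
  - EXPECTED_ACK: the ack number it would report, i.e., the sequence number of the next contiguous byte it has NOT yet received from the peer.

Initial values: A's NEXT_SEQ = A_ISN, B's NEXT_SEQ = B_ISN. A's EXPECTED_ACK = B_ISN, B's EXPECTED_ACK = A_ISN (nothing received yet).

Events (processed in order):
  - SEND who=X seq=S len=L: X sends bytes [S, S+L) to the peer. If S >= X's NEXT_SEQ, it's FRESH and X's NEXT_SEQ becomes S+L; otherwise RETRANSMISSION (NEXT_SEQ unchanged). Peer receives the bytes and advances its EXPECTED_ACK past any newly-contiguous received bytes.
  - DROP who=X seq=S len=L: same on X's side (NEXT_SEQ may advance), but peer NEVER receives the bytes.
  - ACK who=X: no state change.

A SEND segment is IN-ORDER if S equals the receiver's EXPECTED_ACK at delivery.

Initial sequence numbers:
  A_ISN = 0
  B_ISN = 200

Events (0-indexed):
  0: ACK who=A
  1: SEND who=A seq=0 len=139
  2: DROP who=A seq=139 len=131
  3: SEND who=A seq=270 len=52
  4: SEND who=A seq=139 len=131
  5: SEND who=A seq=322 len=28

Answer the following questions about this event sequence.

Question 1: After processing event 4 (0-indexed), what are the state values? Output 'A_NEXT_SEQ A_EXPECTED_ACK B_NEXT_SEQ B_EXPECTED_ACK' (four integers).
After event 0: A_seq=0 A_ack=200 B_seq=200 B_ack=0
After event 1: A_seq=139 A_ack=200 B_seq=200 B_ack=139
After event 2: A_seq=270 A_ack=200 B_seq=200 B_ack=139
After event 3: A_seq=322 A_ack=200 B_seq=200 B_ack=139
After event 4: A_seq=322 A_ack=200 B_seq=200 B_ack=322

322 200 200 322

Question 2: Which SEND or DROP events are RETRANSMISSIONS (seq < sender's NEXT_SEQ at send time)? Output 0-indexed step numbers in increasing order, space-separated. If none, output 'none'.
Answer: 4

Derivation:
Step 1: SEND seq=0 -> fresh
Step 2: DROP seq=139 -> fresh
Step 3: SEND seq=270 -> fresh
Step 4: SEND seq=139 -> retransmit
Step 5: SEND seq=322 -> fresh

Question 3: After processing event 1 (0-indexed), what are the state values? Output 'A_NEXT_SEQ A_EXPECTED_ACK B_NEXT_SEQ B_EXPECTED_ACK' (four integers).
After event 0: A_seq=0 A_ack=200 B_seq=200 B_ack=0
After event 1: A_seq=139 A_ack=200 B_seq=200 B_ack=139

139 200 200 139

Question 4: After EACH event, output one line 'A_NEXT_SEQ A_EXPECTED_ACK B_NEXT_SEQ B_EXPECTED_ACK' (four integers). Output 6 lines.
0 200 200 0
139 200 200 139
270 200 200 139
322 200 200 139
322 200 200 322
350 200 200 350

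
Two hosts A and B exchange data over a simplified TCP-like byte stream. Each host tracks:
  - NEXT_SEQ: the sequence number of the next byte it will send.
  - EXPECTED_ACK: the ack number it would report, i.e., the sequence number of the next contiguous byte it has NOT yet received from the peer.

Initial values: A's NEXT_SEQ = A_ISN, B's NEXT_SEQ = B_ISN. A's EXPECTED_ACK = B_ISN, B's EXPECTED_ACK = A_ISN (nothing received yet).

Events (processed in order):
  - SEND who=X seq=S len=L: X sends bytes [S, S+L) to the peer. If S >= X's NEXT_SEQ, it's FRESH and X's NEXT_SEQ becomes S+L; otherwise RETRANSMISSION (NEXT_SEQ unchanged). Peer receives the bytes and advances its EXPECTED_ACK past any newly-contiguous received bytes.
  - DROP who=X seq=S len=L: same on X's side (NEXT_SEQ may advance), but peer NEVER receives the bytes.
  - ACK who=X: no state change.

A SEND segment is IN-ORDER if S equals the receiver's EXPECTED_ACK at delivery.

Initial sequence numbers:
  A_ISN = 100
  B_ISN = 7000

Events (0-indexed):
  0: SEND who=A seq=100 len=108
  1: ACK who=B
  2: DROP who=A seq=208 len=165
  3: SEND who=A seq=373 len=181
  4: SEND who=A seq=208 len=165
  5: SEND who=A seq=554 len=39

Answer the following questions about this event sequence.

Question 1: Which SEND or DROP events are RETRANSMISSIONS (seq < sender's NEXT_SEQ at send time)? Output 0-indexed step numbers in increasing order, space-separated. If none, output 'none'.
Step 0: SEND seq=100 -> fresh
Step 2: DROP seq=208 -> fresh
Step 3: SEND seq=373 -> fresh
Step 4: SEND seq=208 -> retransmit
Step 5: SEND seq=554 -> fresh

Answer: 4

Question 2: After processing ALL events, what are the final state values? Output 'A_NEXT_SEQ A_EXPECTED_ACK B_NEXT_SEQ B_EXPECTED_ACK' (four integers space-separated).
Answer: 593 7000 7000 593

Derivation:
After event 0: A_seq=208 A_ack=7000 B_seq=7000 B_ack=208
After event 1: A_seq=208 A_ack=7000 B_seq=7000 B_ack=208
After event 2: A_seq=373 A_ack=7000 B_seq=7000 B_ack=208
After event 3: A_seq=554 A_ack=7000 B_seq=7000 B_ack=208
After event 4: A_seq=554 A_ack=7000 B_seq=7000 B_ack=554
After event 5: A_seq=593 A_ack=7000 B_seq=7000 B_ack=593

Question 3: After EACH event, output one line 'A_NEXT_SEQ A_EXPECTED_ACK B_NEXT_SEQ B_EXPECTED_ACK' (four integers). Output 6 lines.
208 7000 7000 208
208 7000 7000 208
373 7000 7000 208
554 7000 7000 208
554 7000 7000 554
593 7000 7000 593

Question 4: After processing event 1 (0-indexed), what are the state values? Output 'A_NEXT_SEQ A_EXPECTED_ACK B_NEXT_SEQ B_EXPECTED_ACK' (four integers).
After event 0: A_seq=208 A_ack=7000 B_seq=7000 B_ack=208
After event 1: A_seq=208 A_ack=7000 B_seq=7000 B_ack=208

208 7000 7000 208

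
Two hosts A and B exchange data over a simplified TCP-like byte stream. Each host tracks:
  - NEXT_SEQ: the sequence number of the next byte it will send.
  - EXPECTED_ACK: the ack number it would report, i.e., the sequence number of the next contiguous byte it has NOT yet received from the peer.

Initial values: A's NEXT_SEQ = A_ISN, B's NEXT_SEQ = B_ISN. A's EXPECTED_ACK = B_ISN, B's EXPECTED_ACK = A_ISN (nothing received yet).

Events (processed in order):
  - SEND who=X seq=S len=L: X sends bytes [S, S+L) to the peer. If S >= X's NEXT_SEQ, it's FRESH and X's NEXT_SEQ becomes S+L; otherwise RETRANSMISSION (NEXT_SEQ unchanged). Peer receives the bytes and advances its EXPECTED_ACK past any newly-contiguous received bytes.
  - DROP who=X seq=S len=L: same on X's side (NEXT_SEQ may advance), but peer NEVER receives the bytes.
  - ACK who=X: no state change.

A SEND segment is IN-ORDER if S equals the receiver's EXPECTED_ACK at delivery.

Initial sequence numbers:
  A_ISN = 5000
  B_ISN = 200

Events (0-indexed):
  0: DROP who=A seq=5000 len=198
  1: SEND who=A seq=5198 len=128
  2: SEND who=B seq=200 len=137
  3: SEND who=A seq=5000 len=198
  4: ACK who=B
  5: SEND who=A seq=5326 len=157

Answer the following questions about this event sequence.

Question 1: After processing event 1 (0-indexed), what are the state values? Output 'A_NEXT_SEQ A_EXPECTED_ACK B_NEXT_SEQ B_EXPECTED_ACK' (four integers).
After event 0: A_seq=5198 A_ack=200 B_seq=200 B_ack=5000
After event 1: A_seq=5326 A_ack=200 B_seq=200 B_ack=5000

5326 200 200 5000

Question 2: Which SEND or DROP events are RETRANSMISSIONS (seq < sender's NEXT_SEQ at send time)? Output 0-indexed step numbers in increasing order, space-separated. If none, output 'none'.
Answer: 3

Derivation:
Step 0: DROP seq=5000 -> fresh
Step 1: SEND seq=5198 -> fresh
Step 2: SEND seq=200 -> fresh
Step 3: SEND seq=5000 -> retransmit
Step 5: SEND seq=5326 -> fresh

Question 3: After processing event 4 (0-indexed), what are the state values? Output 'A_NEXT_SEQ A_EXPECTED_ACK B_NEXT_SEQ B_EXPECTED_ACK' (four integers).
After event 0: A_seq=5198 A_ack=200 B_seq=200 B_ack=5000
After event 1: A_seq=5326 A_ack=200 B_seq=200 B_ack=5000
After event 2: A_seq=5326 A_ack=337 B_seq=337 B_ack=5000
After event 3: A_seq=5326 A_ack=337 B_seq=337 B_ack=5326
After event 4: A_seq=5326 A_ack=337 B_seq=337 B_ack=5326

5326 337 337 5326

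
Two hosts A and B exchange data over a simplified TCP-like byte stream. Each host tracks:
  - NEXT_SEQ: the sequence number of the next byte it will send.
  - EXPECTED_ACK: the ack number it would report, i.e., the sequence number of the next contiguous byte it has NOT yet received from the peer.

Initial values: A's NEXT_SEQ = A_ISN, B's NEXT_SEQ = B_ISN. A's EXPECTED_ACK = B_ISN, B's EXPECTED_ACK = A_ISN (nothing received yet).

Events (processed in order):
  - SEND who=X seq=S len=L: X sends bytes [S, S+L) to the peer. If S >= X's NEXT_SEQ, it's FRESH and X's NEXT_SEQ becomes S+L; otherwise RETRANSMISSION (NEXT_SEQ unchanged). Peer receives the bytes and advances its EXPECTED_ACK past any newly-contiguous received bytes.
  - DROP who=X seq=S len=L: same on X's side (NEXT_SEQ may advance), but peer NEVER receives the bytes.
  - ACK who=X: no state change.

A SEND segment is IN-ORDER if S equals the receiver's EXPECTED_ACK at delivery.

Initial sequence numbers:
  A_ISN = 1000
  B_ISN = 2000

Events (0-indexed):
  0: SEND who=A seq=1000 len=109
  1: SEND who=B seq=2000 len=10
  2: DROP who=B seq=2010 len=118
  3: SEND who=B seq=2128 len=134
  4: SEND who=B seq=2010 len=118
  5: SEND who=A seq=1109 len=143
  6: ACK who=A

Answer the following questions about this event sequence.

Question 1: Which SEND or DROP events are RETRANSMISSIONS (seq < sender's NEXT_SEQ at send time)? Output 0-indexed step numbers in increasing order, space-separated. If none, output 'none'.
Step 0: SEND seq=1000 -> fresh
Step 1: SEND seq=2000 -> fresh
Step 2: DROP seq=2010 -> fresh
Step 3: SEND seq=2128 -> fresh
Step 4: SEND seq=2010 -> retransmit
Step 5: SEND seq=1109 -> fresh

Answer: 4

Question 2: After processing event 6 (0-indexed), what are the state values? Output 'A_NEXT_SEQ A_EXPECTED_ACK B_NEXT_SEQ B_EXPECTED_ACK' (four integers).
After event 0: A_seq=1109 A_ack=2000 B_seq=2000 B_ack=1109
After event 1: A_seq=1109 A_ack=2010 B_seq=2010 B_ack=1109
After event 2: A_seq=1109 A_ack=2010 B_seq=2128 B_ack=1109
After event 3: A_seq=1109 A_ack=2010 B_seq=2262 B_ack=1109
After event 4: A_seq=1109 A_ack=2262 B_seq=2262 B_ack=1109
After event 5: A_seq=1252 A_ack=2262 B_seq=2262 B_ack=1252
After event 6: A_seq=1252 A_ack=2262 B_seq=2262 B_ack=1252

1252 2262 2262 1252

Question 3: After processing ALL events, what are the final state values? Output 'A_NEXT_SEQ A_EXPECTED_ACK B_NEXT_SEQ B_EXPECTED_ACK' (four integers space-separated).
After event 0: A_seq=1109 A_ack=2000 B_seq=2000 B_ack=1109
After event 1: A_seq=1109 A_ack=2010 B_seq=2010 B_ack=1109
After event 2: A_seq=1109 A_ack=2010 B_seq=2128 B_ack=1109
After event 3: A_seq=1109 A_ack=2010 B_seq=2262 B_ack=1109
After event 4: A_seq=1109 A_ack=2262 B_seq=2262 B_ack=1109
After event 5: A_seq=1252 A_ack=2262 B_seq=2262 B_ack=1252
After event 6: A_seq=1252 A_ack=2262 B_seq=2262 B_ack=1252

Answer: 1252 2262 2262 1252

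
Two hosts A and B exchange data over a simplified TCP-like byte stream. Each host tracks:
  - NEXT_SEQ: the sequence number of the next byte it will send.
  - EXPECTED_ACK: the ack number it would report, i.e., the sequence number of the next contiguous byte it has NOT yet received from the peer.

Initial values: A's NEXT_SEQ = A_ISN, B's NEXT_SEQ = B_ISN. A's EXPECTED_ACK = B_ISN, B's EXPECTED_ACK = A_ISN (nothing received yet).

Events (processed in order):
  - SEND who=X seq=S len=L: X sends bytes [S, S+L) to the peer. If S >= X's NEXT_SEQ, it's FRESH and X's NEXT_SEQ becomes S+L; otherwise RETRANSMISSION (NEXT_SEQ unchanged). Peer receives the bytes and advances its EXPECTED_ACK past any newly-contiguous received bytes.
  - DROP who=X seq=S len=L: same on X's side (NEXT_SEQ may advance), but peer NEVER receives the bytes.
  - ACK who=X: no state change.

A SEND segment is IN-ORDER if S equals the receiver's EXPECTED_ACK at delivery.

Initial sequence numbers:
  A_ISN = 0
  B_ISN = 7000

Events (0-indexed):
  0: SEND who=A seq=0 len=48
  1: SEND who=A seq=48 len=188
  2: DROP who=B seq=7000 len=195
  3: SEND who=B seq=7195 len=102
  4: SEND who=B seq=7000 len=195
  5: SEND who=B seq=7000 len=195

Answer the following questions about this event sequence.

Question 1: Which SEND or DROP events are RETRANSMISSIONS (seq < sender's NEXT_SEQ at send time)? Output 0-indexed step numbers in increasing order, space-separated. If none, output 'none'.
Answer: 4 5

Derivation:
Step 0: SEND seq=0 -> fresh
Step 1: SEND seq=48 -> fresh
Step 2: DROP seq=7000 -> fresh
Step 3: SEND seq=7195 -> fresh
Step 4: SEND seq=7000 -> retransmit
Step 5: SEND seq=7000 -> retransmit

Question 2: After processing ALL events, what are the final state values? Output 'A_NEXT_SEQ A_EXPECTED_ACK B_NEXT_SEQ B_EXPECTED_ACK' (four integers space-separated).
Answer: 236 7297 7297 236

Derivation:
After event 0: A_seq=48 A_ack=7000 B_seq=7000 B_ack=48
After event 1: A_seq=236 A_ack=7000 B_seq=7000 B_ack=236
After event 2: A_seq=236 A_ack=7000 B_seq=7195 B_ack=236
After event 3: A_seq=236 A_ack=7000 B_seq=7297 B_ack=236
After event 4: A_seq=236 A_ack=7297 B_seq=7297 B_ack=236
After event 5: A_seq=236 A_ack=7297 B_seq=7297 B_ack=236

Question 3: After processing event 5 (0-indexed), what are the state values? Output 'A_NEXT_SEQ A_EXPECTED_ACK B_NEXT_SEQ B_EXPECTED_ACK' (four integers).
After event 0: A_seq=48 A_ack=7000 B_seq=7000 B_ack=48
After event 1: A_seq=236 A_ack=7000 B_seq=7000 B_ack=236
After event 2: A_seq=236 A_ack=7000 B_seq=7195 B_ack=236
After event 3: A_seq=236 A_ack=7000 B_seq=7297 B_ack=236
After event 4: A_seq=236 A_ack=7297 B_seq=7297 B_ack=236
After event 5: A_seq=236 A_ack=7297 B_seq=7297 B_ack=236

236 7297 7297 236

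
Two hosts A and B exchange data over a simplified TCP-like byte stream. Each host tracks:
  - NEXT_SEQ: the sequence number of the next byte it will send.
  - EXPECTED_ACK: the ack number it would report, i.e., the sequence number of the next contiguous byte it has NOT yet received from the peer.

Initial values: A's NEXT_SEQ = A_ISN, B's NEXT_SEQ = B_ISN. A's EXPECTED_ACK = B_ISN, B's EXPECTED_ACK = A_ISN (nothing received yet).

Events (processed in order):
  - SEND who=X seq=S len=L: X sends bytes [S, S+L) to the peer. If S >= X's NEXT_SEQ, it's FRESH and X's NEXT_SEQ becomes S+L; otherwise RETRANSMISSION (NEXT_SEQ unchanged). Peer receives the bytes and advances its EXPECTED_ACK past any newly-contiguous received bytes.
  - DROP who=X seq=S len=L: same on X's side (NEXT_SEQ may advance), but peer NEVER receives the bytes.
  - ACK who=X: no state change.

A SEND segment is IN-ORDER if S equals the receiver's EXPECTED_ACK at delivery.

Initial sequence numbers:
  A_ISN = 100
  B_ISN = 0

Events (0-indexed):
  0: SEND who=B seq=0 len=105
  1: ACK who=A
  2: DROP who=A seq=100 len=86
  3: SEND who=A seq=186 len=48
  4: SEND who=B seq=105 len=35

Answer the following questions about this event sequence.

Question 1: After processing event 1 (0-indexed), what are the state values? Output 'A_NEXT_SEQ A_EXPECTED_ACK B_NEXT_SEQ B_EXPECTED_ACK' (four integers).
After event 0: A_seq=100 A_ack=105 B_seq=105 B_ack=100
After event 1: A_seq=100 A_ack=105 B_seq=105 B_ack=100

100 105 105 100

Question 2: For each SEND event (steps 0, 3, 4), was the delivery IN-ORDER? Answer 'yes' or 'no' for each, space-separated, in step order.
Step 0: SEND seq=0 -> in-order
Step 3: SEND seq=186 -> out-of-order
Step 4: SEND seq=105 -> in-order

Answer: yes no yes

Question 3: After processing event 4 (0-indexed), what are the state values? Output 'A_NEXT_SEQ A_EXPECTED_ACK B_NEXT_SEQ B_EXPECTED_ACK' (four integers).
After event 0: A_seq=100 A_ack=105 B_seq=105 B_ack=100
After event 1: A_seq=100 A_ack=105 B_seq=105 B_ack=100
After event 2: A_seq=186 A_ack=105 B_seq=105 B_ack=100
After event 3: A_seq=234 A_ack=105 B_seq=105 B_ack=100
After event 4: A_seq=234 A_ack=140 B_seq=140 B_ack=100

234 140 140 100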